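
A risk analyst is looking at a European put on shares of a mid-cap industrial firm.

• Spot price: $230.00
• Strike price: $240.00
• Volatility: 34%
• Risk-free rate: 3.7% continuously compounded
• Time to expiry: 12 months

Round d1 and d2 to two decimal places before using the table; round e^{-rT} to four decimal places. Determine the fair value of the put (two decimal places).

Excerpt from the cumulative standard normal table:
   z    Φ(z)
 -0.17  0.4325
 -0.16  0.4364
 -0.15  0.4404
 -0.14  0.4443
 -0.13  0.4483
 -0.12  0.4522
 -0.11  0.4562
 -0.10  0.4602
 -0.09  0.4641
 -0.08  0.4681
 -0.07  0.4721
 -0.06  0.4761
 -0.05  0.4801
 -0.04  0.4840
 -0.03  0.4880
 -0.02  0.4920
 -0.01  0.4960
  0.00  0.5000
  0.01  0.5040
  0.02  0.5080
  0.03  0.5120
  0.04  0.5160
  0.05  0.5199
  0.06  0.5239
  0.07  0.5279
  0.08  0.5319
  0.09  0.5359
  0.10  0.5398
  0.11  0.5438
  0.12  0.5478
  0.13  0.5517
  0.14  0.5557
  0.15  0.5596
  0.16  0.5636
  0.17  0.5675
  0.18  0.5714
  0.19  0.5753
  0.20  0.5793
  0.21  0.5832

$31.77

T = 1;  σ√T = 0.3400
d₁ = [ln(230/240) + (0.037 + 0.34²/2)·1] / 0.3400 = [-0.0426 + 0.0948] / 0.3400 = 0.1536 ≈ 0.15
d₂ = d₁ − σ√T = 0.1536 − 0.3400 = -0.1864 ≈ -0.19
exp(−rT) = exp(−0.037·1) = 0.9637
N(−d₂) = N(0.19) = 0.5753;  N(−d₁) = N(-0.15) = 0.4404
P = 240·0.9637·0.5753 − 230·0.4404 = 133.0600 − 101.2920 = 31.7680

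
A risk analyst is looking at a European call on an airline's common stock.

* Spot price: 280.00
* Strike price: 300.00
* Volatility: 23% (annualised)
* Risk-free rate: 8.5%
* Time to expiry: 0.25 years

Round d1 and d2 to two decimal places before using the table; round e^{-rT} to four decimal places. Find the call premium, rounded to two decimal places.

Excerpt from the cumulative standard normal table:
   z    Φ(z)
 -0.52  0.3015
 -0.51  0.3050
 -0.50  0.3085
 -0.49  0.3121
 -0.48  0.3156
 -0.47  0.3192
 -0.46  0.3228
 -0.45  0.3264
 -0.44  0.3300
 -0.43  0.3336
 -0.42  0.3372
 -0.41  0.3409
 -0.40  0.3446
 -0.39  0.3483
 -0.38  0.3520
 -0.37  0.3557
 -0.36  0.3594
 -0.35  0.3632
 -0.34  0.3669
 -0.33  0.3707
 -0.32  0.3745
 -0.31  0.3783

σ√T = 0.23 × 0.5000 = 0.1150
d₁ = [ln(280/300) + (0.085 + 0.23²/2)·0.25] / 0.1150 = [-0.0690 + 0.0279] / 0.1150 = -0.3577 ≈ -0.36
d₂ = d₁ − σ√T = -0.3577 − 0.1150 = -0.4727 ≈ -0.47
e^(−rT) = e^(−0.085·0.25) = 0.9790
C = 280·N(-0.36) − 300·0.9790·N(-0.47) = 280·0.3594 − 300·0.9790·0.3192 = 100.6320 − 93.7490 = 6.8830

6.88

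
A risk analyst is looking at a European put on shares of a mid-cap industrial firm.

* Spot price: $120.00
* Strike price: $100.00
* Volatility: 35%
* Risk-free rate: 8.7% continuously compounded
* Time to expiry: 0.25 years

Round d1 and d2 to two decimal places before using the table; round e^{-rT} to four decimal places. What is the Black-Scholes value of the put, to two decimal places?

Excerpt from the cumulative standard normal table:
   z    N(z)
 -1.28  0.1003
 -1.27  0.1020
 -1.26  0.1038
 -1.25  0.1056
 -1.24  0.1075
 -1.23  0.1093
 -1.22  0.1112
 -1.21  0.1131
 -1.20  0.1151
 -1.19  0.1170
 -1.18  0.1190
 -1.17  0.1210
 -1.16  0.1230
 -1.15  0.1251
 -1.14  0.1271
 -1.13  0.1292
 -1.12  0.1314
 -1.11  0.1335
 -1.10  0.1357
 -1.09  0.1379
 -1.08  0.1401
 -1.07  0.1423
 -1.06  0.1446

$1.04

σ√T = 0.35·√0.25 = 0.1750
d₁ = [ln(120/100) + (0.087 + 0.35²/2)·0.25] / 0.1750 = [0.1823 + 0.0371] / 0.1750 = 1.2536 ≈ 1.25
d₂ = d₁ − σ√T = 1.2536 − 0.1750 = 1.0786 ≈ 1.08
e^(−rT) = e^(−0.087·0.25) = 0.9785
N(−d₂) = N(-1.08) = 0.1401;  N(−d₁) = N(-1.25) = 0.1056
P = 100·0.9785·0.1401 − 120·0.1056 = 13.7088 − 12.6720 = 1.0368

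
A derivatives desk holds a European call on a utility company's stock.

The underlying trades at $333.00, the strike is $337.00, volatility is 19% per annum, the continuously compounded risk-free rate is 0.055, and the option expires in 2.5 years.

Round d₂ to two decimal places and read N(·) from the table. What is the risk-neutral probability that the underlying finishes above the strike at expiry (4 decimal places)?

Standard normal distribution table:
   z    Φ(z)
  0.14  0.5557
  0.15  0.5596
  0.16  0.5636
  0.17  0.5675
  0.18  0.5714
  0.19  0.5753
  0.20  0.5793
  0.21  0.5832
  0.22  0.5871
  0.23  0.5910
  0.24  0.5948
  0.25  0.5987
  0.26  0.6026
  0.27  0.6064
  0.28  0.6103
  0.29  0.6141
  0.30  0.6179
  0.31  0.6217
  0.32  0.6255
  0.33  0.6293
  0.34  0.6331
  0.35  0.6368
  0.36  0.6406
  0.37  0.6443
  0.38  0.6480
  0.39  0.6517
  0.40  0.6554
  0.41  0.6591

σ√T = 0.19 × 1.5811 = 0.3004
d₁ = [ln(333/337) + (0.055 + ½·0.19²)·2.5] / (σ√T) = (-0.0119 + 0.1826) / 0.3004 = 0.5682 → 0.57
d₂ = 0.5682 − 0.3004 = 0.2677 → 0.27
Pr(exercise) under Q = N(d₂) = 0.6064

0.6064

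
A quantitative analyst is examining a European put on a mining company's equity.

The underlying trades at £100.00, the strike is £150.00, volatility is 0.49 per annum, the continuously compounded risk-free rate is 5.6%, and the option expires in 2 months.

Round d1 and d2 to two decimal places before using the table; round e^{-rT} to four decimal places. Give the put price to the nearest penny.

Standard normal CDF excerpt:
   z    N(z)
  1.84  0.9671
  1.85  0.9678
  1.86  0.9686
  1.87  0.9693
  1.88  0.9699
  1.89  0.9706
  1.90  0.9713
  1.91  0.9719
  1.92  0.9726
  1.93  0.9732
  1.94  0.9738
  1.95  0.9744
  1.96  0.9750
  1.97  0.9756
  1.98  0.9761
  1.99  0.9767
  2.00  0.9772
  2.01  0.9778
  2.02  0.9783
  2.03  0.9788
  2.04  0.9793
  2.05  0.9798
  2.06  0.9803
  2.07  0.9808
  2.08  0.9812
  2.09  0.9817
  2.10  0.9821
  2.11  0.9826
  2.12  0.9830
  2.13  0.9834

σ√T = 0.49 × 0.4082 = 0.2000
ln(S/K) + (r + σ²/2)T = ln(100/150) + (0.056 + 0.49²/2)·0.1667 = -0.4055 + 0.0293 = -0.3761
d₁ = -0.3761 / 0.2000 = -1.8802 which rounds to -1.88
d₂ = d₁ − σ√T = -1.8802 − 0.2000 = -2.0803 which rounds to -2.08
exp(−rT) = exp(−0.056·0.1667) = 0.9907
P = 150·0.9907·N(2.08) − 100·N(1.88) = 150·0.9907·0.9812 − 100·0.9699 = 145.8112 − 96.9900 = 48.8212

£48.82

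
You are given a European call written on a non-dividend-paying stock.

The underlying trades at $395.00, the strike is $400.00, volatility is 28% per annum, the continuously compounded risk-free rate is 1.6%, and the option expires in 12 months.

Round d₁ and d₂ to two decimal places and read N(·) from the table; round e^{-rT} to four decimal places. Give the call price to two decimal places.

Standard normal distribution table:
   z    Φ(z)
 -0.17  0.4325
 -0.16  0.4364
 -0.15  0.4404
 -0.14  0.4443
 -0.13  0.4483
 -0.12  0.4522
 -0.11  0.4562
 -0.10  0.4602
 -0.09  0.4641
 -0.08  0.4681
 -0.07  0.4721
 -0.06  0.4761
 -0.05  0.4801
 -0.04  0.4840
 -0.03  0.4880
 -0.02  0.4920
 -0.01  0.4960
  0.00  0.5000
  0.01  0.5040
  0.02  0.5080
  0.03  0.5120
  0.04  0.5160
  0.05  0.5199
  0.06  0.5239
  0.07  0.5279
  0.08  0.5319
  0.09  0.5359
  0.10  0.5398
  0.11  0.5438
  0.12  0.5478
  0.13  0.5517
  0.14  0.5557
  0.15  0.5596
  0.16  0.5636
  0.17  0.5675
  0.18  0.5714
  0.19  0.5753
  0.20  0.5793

$44.57

σ√T = 0.28 × 1.0000 = 0.2800
d₁ = [ln(395/400) + (0.016 + 0.28²/2)·1] / 0.2800 = [-0.0126 + 0.0552] / 0.2800 = 0.1522 which rounds to 0.15
d₂ = d₁ − σ√T = 0.1522 − 0.2800 = -0.1278 which rounds to -0.13
exp(−rT) = exp(−0.016·1) = 0.9841
C = 395·N(0.15) − 400·0.9841·N(-0.13) = 395·0.5596 − 400·0.9841·0.4483 = 221.0420 − 176.4688 = 44.5732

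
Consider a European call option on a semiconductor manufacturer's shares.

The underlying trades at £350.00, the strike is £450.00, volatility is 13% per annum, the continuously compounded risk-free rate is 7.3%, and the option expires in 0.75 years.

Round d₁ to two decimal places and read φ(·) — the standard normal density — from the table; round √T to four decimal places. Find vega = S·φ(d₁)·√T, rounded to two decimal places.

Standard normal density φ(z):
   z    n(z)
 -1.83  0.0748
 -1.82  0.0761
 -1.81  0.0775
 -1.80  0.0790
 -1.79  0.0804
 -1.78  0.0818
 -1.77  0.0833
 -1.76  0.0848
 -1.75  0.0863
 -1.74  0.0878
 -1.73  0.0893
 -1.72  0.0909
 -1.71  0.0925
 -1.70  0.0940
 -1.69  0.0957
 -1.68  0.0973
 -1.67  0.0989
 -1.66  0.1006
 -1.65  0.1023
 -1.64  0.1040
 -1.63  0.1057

29.01

σ√T = 0.13 × 0.8660 = 0.1126
ln(S/K) + (r + σ²/2)T = ln(350/450) + (0.073 + 0.13²/2)·0.75 = -0.2513 + 0.0611 = -0.1902
d₁ = -0.1902 / 0.1126 = -1.6897 which rounds to -1.69
√T = √0.75 = 0.8660
φ(d₁) = φ(-1.69) = 0.0957
vega = S·φ(d₁)·√T = 350·0.0957·0.8660 = 29.0067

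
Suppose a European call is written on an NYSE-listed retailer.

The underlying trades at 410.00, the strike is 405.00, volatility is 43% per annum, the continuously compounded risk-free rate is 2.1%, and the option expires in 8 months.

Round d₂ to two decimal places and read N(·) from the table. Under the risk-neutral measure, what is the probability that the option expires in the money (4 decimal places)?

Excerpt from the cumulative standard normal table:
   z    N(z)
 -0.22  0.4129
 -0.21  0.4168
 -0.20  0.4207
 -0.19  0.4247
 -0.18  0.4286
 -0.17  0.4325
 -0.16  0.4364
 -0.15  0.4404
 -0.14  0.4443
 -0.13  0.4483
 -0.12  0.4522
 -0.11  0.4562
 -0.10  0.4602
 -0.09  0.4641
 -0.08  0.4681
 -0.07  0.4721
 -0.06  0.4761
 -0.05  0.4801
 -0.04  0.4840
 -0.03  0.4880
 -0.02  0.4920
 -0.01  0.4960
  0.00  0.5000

0.4602

σ√T = 0.43 × 0.8165 = 0.3511
d₁ = [ln(410/405) + (0.021 + ½·0.43²)·0.6667] / (σ√T) = (0.0123 + 0.0756) / 0.3511 = 0.2504 ⇒ 0.25
d₂ = 0.2504 − 0.3511 = -0.1007 ⇒ -0.10
Risk-neutral Pr[S_T > K] = N(d₂) = N(-0.10) = 0.4602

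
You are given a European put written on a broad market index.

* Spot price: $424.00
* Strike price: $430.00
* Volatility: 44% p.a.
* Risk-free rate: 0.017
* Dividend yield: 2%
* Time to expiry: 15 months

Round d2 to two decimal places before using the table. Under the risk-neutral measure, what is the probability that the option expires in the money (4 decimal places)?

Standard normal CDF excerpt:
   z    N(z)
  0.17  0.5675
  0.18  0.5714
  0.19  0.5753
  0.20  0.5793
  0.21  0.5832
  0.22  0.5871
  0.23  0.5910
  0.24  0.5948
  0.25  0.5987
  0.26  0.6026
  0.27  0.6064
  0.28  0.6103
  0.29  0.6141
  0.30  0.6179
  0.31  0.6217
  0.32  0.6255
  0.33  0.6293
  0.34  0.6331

0.6103

σ√T = 0.44 × 1.1180 = 0.4919
d₁ = [ln(424/430) + (0.017 − 0.02 + ½·0.44²)·1.25] / (σ√T) = (-0.0141 + 0.1172) / 0.4919 = 0.2098 ≈ 0.21
d₂ = 0.2098 − 0.4919 = -0.2822 ≈ -0.28
Risk-neutral Pr[S_T < K] = N(−d₂) = N(0.28) = 0.6103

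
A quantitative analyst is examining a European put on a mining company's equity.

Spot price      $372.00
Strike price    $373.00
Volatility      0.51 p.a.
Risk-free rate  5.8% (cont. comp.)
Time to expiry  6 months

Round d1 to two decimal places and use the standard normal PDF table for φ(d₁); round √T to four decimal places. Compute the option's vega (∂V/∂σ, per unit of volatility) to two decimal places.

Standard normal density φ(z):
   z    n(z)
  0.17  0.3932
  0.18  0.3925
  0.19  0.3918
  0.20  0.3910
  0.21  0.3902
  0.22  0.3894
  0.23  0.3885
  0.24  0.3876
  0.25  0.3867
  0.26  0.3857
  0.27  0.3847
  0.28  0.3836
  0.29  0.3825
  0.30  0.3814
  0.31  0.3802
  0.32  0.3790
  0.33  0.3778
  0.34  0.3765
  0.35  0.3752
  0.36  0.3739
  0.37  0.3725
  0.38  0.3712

101.72

T = 0.5;  σ√T = 0.3606
d₁ = [ln(372/373) + (0.058 + ½·0.51²)·0.5] / (σ√T) = (-0.0027 + 0.0940) / 0.3606 = 0.2533 ≈ 0.25
√T = √0.5 = 0.7071
φ(d₁) = φ(0.25) = 0.3867
vega = S·φ(d₁)·√T = 372·0.3867·0.7071 = 101.7180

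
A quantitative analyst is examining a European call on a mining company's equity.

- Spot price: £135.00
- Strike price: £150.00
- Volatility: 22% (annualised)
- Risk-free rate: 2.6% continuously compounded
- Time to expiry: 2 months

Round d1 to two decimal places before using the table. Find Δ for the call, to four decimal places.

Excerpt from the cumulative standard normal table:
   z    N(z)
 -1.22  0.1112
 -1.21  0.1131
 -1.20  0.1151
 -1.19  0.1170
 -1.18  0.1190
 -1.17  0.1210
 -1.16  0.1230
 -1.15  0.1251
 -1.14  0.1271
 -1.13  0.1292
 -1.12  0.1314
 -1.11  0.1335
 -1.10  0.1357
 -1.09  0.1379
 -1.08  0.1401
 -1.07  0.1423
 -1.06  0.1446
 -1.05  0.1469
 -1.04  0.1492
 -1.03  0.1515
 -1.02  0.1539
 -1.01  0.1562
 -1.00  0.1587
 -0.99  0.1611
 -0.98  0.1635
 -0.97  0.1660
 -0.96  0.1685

σ√T = 0.22·√0.1667 = 0.0898
d₁ = [ln(135/150) + (0.026 + 0.22²/2)·0.1667] / 0.0898 = [-0.1054 + 0.0084] / 0.0898 = -1.0799 → -1.08
N(d₁) = N(-1.08) = 0.1401
Δ_call = N(d₁) = 0.1401

0.1401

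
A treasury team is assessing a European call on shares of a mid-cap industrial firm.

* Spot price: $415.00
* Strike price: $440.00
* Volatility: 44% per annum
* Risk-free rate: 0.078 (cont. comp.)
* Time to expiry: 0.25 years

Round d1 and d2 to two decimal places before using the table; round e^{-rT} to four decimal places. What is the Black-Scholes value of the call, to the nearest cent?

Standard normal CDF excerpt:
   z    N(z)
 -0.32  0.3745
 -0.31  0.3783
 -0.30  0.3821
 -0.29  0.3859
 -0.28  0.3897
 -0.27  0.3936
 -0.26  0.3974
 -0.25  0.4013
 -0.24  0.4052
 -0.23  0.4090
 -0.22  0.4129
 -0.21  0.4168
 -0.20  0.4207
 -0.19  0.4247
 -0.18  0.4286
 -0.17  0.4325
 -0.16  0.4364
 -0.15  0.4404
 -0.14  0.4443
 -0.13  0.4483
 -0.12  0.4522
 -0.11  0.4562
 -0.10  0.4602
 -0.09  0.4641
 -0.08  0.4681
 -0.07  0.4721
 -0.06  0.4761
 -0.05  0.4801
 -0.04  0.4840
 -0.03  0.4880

$29.40

σ√T = 0.44 × 0.5000 = 0.2200
ln(S/K) + (r + σ²/2)T = ln(415/440) + (0.078 + 0.44²/2)·0.25 = -0.0585 + 0.0437 = -0.0148
d₁ = -0.0148 / 0.2200 = -0.0673 → -0.07
d₂ = d₁ − σ√T = -0.0673 − 0.2200 = -0.2873 → -0.29
exp(−rT) = exp(−0.078·0.25) = 0.9807
N(d₁) = N(-0.07) = 0.4721;  N(d₂) = N(-0.29) = 0.3859
C = 415·0.4721 − 440·0.9807·0.3859 = 195.9215 − 166.5189 = 29.4026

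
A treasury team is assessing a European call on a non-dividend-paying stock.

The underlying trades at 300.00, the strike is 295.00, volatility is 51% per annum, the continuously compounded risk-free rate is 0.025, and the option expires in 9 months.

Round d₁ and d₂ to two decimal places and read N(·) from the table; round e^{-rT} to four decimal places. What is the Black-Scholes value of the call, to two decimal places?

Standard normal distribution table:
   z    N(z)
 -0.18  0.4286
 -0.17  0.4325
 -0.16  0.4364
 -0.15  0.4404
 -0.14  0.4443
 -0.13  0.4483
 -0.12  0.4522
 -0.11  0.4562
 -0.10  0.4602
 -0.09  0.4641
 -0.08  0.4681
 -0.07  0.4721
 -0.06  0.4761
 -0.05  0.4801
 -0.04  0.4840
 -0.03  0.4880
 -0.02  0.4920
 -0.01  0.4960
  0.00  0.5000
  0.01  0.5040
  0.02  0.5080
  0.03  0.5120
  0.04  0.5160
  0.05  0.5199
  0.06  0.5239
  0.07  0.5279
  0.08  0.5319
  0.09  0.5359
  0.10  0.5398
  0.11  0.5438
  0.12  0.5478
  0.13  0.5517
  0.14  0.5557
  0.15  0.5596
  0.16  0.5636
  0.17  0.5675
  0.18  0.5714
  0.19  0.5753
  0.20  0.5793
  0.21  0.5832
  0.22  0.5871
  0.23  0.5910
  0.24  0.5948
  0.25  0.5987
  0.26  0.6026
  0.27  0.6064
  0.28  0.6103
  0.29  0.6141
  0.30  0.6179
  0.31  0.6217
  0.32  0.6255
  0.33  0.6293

σ√T = 0.51 × 0.8660 = 0.4417
d₁ = [ln(300/295) + (0.025 + 0.51²/2)·0.75] / 0.4417 = [0.0168 + 0.1163] / 0.4417 = 0.3013 ≈ 0.30
d₂ = d₁ − σ√T = 0.3013 − 0.4417 = -0.1403 ≈ -0.14
e^(−rT) = e^(−0.025·0.75) = 0.9814
C = 300·N(0.30) − 295·0.9814·N(-0.14) = 300·0.6179 − 295·0.9814·0.4443 = 185.3700 − 128.6306 = 56.7394

56.74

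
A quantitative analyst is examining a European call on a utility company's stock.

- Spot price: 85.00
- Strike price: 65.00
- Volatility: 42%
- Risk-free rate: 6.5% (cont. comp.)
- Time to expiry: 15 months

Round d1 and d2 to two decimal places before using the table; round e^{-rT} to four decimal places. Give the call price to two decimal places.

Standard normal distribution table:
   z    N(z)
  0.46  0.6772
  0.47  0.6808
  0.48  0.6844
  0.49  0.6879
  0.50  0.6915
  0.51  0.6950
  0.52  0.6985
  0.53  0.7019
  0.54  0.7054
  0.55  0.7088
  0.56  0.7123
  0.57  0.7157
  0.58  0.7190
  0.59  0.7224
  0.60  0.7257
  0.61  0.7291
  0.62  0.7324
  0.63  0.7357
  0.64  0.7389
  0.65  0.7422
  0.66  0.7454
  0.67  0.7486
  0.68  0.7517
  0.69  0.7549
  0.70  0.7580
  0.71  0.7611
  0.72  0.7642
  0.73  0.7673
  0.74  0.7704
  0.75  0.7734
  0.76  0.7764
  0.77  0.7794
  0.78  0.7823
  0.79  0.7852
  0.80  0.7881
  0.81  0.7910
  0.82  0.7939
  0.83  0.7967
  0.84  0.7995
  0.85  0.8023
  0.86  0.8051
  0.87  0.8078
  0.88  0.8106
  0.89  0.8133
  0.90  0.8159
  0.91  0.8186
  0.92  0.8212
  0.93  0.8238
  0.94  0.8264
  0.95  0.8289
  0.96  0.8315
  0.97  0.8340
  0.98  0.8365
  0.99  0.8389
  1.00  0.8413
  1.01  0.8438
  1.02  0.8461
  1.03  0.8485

29.45

σ√T = 0.42·√1.25 = 0.4696
d₁ = [ln(85/65) + (0.065 + 0.42²/2)·1.25] / 0.4696 = [0.2683 + 0.1915] / 0.4696 = 0.9791 → 0.98
d₂ = d₁ − σ√T = 0.9791 − 0.4696 = 0.5095 → 0.51
exp(−rT) = exp(−0.065·1.25) = 0.9220
C = 85·N(0.98) − 65·0.9220·N(0.51) = 85·0.8365 − 65·0.9220·0.6950 = 71.1025 − 41.6513 = 29.4512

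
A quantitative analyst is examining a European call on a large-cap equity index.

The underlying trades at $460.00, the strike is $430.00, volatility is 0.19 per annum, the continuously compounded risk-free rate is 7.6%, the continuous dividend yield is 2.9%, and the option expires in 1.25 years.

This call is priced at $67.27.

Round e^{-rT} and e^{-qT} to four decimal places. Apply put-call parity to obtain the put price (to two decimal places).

$14.69

e^(−qT) = e^(−0.029·1.25) = 0.9644;  e^(−rT) = e^(−0.076·1.25) = 0.9094
Put-call parity: C − P = S·e^(−qT) − K·e^(−rT) = 460·0.9644 − 430·0.9094 = 443.6240 − 391.0420 = 52.5820
P = C − (C − P) = 67.27 − (52.5820) = 14.6880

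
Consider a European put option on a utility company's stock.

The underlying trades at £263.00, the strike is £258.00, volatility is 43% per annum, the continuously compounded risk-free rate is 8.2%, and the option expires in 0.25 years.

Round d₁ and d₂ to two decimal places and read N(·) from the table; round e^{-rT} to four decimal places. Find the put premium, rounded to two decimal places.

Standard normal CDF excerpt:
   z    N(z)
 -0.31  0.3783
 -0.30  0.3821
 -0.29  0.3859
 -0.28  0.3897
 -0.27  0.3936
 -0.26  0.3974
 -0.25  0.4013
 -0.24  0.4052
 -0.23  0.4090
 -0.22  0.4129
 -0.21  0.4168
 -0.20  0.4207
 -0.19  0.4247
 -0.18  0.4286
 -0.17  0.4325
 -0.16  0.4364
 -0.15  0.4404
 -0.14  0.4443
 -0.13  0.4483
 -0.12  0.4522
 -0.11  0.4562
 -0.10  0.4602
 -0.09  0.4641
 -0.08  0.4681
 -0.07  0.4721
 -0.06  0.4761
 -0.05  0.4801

σ√T = 0.43·√0.25 = 0.2150
d₁ = [ln(263/258) + (0.082 + 0.43²/2)·0.25] / 0.2150 = [0.0192 + 0.0436] / 0.2150 = 0.2921 ≈ 0.29
d₂ = d₁ − σ√T = 0.2921 − 0.2150 = 0.0771 ≈ 0.08
exp(−rT) = exp(−0.082·0.25) = 0.9797
N(−d₂) = N(-0.08) = 0.4681;  N(−d₁) = N(-0.29) = 0.3859
P = 258·0.9797·0.4681 − 263·0.3859 = 118.3182 − 101.4917 = 16.8265

£16.83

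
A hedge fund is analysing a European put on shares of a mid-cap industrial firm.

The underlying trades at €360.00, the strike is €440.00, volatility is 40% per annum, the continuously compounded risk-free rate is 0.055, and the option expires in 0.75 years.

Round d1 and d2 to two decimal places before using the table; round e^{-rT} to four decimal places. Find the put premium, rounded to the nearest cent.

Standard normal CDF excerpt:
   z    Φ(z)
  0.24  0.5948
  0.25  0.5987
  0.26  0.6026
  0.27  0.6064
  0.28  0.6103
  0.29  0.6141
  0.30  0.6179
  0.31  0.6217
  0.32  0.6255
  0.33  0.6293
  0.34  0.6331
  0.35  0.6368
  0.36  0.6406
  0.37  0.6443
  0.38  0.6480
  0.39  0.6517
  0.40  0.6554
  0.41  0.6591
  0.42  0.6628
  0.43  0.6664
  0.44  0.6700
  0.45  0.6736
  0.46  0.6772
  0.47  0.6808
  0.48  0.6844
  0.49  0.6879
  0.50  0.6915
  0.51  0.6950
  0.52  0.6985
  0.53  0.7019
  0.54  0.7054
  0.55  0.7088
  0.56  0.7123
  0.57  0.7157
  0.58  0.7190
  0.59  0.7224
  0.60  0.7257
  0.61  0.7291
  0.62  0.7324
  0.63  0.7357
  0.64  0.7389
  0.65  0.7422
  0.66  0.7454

T = 0.75;  σ√T = 0.3464
d₁ = [ln(360/440) + (0.055 + 0.4²/2)·0.75] / 0.3464 = [-0.2007 + 0.1013] / 0.3464 = -0.2870 → -0.29
d₂ = d₁ − σ√T = -0.2870 − 0.3464 = -0.6334 → -0.63
e^(−rT) = e^(−0.055·0.75) = 0.9596
N(−d₂) = N(0.63) = 0.7357;  N(−d₁) = N(0.29) = 0.6141
P = 440·0.9596·0.7357 − 360·0.6141 = 310.6302 − 221.0760 = 89.5542

€89.55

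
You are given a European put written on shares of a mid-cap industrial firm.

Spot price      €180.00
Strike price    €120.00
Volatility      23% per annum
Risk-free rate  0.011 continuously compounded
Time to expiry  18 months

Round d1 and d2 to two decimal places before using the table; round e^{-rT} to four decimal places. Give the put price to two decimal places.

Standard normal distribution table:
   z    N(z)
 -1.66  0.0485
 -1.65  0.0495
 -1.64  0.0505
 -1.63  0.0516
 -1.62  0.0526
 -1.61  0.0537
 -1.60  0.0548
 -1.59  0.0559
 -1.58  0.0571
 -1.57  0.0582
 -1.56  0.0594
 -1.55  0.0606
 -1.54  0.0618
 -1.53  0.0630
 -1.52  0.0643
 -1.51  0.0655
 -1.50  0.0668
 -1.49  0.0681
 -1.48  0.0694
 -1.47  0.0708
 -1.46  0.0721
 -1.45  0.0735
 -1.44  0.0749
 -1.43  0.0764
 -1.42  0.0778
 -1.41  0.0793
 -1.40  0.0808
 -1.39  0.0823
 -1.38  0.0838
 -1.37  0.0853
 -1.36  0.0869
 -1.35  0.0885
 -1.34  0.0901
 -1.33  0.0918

€1.17

σ√T = 0.23 × 1.2247 = 0.2817
d₁ = [ln(180/120) + (0.011 + 0.23²/2)·1.5] / 0.2817 = [0.4055 + 0.0562] / 0.2817 = 1.6388 which rounds to 1.64
d₂ = d₁ − σ√T = 1.6388 − 0.2817 = 1.3571 which rounds to 1.36
e^(−rT) = e^(−0.011·1.5) = 0.9836
N(−d₂) = N(-1.36) = 0.0869;  N(−d₁) = N(-1.64) = 0.0505
P = 120·0.9836·0.0869 − 180·0.0505 = 10.2570 − 9.0900 = 1.1670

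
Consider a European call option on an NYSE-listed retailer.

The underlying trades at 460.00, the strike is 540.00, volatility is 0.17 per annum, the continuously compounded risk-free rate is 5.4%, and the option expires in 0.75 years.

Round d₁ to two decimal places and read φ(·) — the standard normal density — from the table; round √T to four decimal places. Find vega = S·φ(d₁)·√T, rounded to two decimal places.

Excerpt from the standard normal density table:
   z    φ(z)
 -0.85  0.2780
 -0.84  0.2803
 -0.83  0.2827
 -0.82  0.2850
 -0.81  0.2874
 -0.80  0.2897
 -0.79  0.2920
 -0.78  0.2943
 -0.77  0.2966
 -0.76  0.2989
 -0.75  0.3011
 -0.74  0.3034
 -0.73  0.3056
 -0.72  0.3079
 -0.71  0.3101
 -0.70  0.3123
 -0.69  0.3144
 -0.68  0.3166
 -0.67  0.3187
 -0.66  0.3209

120.86

T = 0.75;  σ√T = 0.1472
d₁ = [ln(460/540) + (0.054 + ½·0.17²)·0.75] / (σ√T) = (-0.1603 + 0.0513) / 0.1472 = -0.7404 ≈ -0.74
√T = √0.75 = 0.8660
φ(d₁) = φ(-0.74) = 0.3034
vega = S·φ(d₁)·√T = 460·0.3034·0.8660 = 120.8624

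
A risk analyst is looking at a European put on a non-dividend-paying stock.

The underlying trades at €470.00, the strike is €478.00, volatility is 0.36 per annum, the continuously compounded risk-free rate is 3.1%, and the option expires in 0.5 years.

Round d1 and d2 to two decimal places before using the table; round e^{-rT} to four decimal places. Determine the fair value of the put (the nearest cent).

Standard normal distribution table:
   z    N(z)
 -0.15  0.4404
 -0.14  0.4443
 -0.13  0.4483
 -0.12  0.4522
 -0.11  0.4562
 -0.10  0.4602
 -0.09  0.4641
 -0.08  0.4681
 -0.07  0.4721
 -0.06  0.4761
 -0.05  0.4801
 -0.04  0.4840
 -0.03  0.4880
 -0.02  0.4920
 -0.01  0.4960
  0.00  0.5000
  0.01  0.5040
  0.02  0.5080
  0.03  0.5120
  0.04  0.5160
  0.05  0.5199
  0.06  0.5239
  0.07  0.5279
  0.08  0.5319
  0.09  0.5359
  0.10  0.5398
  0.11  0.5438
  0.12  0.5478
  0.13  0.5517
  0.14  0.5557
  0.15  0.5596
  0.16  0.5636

€47.12

σ√T = 0.36·√0.5 = 0.2546
d₁ = [ln(470/478) + (0.031 + 0.36²/2)·0.5] / 0.2546 = [-0.0169 + 0.0479] / 0.2546 = 0.1219 ⇒ 0.12
d₂ = d₁ − σ√T = 0.1219 − 0.2546 = -0.1327 ⇒ -0.13
e^(−rT) = e^(−0.031·0.5) = 0.9846
P = 478·0.9846·N(0.13) − 470·N(-0.12) = 478·0.9846·0.5517 − 470·0.4522 = 259.6514 − 212.5340 = 47.1174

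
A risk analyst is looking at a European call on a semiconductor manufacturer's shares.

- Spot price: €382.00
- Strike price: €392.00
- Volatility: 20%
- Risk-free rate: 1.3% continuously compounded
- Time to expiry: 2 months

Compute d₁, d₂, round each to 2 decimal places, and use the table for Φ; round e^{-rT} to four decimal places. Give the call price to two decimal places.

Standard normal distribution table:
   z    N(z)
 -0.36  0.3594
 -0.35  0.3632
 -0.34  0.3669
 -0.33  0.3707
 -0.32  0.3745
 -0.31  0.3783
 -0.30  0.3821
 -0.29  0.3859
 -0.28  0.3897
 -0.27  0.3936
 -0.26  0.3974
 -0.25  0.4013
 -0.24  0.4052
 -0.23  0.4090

T = 0.1667;  σ√T = 0.0816
d₁ = [ln(382/392) + (0.013 + 0.2²/2)·0.1667] / 0.0816 = [-0.0258 + 0.0055] / 0.0816 = -0.2491 ≈ -0.25
d₂ = d₁ − σ√T = -0.2491 − 0.0816 = -0.3308 ≈ -0.33
e^(−rT) = e^(−0.013·0.1667) = 0.9978
N(d₁) = N(-0.25) = 0.4013;  N(d₂) = N(-0.33) = 0.3707
C = 382·0.4013 − 392·0.9978·0.3707 = 153.2966 − 144.9947 = 8.3019

€8.30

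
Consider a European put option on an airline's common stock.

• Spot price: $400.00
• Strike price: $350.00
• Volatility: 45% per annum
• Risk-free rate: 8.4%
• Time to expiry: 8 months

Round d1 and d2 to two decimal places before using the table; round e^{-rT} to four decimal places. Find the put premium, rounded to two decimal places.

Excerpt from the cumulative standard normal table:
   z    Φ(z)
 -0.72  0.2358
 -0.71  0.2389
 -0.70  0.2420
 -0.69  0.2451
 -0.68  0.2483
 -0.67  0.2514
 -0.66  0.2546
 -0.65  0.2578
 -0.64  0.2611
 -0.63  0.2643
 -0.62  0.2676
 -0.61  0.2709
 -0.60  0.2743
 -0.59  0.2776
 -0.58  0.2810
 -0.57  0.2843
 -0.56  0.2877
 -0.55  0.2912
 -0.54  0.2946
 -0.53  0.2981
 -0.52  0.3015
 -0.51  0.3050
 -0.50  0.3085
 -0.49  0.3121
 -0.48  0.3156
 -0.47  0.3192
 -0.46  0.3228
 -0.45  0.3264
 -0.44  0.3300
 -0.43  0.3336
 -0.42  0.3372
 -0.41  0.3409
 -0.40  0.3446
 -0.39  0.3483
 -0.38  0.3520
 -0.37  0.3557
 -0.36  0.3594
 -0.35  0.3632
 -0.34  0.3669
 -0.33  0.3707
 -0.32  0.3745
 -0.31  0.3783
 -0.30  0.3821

$25.87

σ√T = 0.45 × 0.8165 = 0.3674
ln(S/K) + (r + σ²/2)T = ln(400/350) + (0.084 + 0.45²/2)·0.6667 = 0.1335 + 0.1235 = 0.2570
d₁ = 0.2570 / 0.3674 = 0.6996 ≈ 0.70
d₂ = d₁ − σ√T = 0.6996 − 0.3674 = 0.3321 ≈ 0.33
exp(−rT) = exp(−0.084·0.6667) = 0.9455
P = 350·0.9455·N(-0.33) − 400·N(-0.70) = 350·0.9455·0.3707 − 400·0.2420 = 122.6739 − 96.8000 = 25.8739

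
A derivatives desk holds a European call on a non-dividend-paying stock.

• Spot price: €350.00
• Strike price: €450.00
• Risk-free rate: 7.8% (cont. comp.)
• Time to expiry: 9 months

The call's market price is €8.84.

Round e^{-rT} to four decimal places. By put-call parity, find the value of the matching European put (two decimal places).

exp(−rT) = exp(−0.078·0.75) = 0.9432
Put-call parity: C − P = S − K·e^(−rT) = 350 − 450·0.9432 = 350 − 424.4400 = -74.4400
P = C − (C − P) = 8.84 − (-74.4400) = 83.2800

€83.28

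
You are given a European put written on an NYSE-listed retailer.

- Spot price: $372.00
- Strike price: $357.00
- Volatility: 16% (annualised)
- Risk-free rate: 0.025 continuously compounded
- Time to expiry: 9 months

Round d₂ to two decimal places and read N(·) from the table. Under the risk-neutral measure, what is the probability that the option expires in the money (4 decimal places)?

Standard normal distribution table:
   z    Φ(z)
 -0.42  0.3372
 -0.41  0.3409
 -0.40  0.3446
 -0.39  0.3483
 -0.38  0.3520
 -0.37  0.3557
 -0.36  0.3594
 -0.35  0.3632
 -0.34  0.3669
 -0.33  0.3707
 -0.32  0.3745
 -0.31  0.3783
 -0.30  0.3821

0.3594

σ√T = 0.16 × 0.8660 = 0.1386
ln(S/K) + (r + σ²/2)T = ln(372/357) + (0.025 + 0.16²/2)·0.75 = 0.0412 + 0.0284 = 0.0695
d₁ = 0.0695 / 0.1386 = 0.5016 ≈ 0.50
d₂ = d₁ − σ√T = 0.5016 − 0.1386 = 0.3631 ≈ 0.36
Pr(exercise) under Q = N(−d₂) = N(-0.36) = 0.3594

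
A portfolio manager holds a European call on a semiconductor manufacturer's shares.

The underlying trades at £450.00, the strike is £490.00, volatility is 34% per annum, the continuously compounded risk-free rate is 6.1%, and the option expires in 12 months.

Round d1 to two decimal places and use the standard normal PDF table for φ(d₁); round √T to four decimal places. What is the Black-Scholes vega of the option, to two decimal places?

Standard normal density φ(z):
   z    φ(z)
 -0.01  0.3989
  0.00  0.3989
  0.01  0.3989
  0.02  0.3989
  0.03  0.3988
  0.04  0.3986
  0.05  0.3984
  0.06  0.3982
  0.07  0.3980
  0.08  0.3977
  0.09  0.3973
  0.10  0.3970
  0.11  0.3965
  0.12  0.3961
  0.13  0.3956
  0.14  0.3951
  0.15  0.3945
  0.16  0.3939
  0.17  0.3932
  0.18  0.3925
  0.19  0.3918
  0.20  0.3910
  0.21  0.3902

T = 1;  σ√T = 0.3400
d₁ = [ln(450/490) + (0.061 + ½·0.34²)·1] / (σ√T) = (-0.0852 + 0.1188) / 0.3400 = 0.0989 ≈ 0.10
√T = √1 = 1.0000
φ(d₁) = φ(0.10) = 0.3970
vega = S·φ(d₁)·√T = 450·0.3970·1.0000 = 178.6500

178.65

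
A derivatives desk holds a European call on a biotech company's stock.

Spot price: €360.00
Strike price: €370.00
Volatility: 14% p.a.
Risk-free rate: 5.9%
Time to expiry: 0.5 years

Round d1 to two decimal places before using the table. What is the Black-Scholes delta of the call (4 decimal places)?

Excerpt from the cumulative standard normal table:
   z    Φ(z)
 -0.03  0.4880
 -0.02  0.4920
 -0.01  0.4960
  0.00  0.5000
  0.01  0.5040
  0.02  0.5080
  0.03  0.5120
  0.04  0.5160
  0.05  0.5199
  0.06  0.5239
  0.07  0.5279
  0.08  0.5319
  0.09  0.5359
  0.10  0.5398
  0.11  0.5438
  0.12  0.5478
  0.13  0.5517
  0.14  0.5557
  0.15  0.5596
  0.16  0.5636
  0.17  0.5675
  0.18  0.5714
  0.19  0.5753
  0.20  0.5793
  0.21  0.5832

T = 0.5;  σ√T = 0.0990
d₁ = [ln(360/370) + (0.059 + 0.14²/2)·0.5] / 0.0990 = [-0.0274 + 0.0344] / 0.0990 = 0.0707 ≈ 0.07
N(d₁) = N(0.07) = 0.5279
Δ_call = N(d₁) = 0.5279

0.5279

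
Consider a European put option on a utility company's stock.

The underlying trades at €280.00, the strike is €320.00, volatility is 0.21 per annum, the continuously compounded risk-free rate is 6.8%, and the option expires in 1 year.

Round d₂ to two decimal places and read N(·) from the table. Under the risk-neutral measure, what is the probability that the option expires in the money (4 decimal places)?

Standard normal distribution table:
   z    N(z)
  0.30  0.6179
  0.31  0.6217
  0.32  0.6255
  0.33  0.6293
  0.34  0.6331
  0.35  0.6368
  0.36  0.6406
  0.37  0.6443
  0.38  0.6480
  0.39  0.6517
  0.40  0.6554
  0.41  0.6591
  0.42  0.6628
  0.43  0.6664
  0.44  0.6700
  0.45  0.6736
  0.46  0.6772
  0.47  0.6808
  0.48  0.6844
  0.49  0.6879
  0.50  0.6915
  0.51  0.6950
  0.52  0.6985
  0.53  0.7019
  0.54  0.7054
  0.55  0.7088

0.6628

σ√T = 0.21·√1 = 0.2100
d₁ = [ln(280/320) + (0.068 + 0.21²/2)·1] / 0.2100 = [-0.1335 + 0.0901] / 0.2100 = -0.2071 which rounds to -0.21
d₂ = d₁ − σ√T = -0.2071 − 0.2100 = -0.4171 which rounds to -0.42
Pr(exercise) under Q = N(−d₂) = N(0.42) = 0.6628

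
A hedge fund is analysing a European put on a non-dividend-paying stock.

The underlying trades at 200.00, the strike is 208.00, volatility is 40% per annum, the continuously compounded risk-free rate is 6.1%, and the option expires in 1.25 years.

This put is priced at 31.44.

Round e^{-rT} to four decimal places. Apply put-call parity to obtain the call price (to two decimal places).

exp(−rT) = exp(−0.061·1.25) = 0.9266
Put-call parity: C − P = S − K·e^(−rT) = 200 − 208·0.9266 = 200 − 192.7328 = 7.2672
C = P + (C − P) = 31.44 + (7.2672) = 38.7072

38.71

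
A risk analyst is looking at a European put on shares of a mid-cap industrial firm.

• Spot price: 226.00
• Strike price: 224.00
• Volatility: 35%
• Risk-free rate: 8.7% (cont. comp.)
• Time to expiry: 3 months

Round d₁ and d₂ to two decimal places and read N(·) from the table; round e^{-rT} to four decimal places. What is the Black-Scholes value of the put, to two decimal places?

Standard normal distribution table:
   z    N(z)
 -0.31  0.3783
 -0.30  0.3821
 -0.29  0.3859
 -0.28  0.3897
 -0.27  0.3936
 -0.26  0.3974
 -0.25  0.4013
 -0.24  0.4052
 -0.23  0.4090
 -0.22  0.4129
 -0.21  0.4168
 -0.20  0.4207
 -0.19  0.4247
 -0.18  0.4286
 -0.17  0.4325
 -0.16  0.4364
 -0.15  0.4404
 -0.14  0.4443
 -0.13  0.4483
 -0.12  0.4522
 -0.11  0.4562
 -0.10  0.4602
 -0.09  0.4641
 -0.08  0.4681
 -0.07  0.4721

11.91

T = 0.25;  σ√T = 0.1750
d₁ = [ln(226/224) + (0.087 + 0.35²/2)·0.25] / 0.1750 = [0.0089 + 0.0371] / 0.1750 = 0.2626 ⇒ 0.26
d₂ = d₁ − σ√T = 0.2626 − 0.1750 = 0.0876 ⇒ 0.09
exp(−rT) = exp(−0.087·0.25) = 0.9785
N(−d₂) = N(-0.09) = 0.4641;  N(−d₁) = N(-0.26) = 0.3974
P = 224·0.9785·0.4641 − 226·0.3974 = 101.7233 − 89.8124 = 11.9109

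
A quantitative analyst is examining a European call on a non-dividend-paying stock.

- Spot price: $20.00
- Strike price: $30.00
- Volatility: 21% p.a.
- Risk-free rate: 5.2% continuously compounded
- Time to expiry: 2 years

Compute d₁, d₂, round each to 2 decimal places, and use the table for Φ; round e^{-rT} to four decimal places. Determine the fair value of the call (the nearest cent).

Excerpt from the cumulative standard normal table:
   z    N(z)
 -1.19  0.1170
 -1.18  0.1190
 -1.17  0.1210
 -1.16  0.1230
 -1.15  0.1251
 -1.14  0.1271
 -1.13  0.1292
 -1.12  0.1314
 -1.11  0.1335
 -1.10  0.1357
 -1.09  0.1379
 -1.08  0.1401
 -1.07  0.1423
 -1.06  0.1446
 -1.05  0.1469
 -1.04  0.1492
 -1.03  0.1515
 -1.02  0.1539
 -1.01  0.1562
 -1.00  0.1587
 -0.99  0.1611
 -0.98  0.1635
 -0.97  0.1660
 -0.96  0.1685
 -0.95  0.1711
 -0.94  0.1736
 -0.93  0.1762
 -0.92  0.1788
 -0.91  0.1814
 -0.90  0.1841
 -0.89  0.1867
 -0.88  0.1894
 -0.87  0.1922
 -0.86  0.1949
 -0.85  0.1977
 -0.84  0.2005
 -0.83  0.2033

σ√T = 0.21 × 1.4142 = 0.2970
ln(S/K) + (r + σ²/2)T = ln(20/30) + (0.052 + 0.21²/2)·2 = -0.4055 + 0.1481 = -0.2574
d₁ = -0.2574 / 0.2970 = -0.8666 → -0.87
d₂ = d₁ − σ√T = -0.8666 − 0.2970 = -1.1636 → -1.16
exp(−rT) = exp(−0.052·2) = 0.9012
N(d₁) = N(-0.87) = 0.1922;  N(d₂) = N(-1.16) = 0.1230
C = 20·0.1922 − 30·0.9012·0.1230 = 3.8440 − 3.3254 = 0.5186

$0.52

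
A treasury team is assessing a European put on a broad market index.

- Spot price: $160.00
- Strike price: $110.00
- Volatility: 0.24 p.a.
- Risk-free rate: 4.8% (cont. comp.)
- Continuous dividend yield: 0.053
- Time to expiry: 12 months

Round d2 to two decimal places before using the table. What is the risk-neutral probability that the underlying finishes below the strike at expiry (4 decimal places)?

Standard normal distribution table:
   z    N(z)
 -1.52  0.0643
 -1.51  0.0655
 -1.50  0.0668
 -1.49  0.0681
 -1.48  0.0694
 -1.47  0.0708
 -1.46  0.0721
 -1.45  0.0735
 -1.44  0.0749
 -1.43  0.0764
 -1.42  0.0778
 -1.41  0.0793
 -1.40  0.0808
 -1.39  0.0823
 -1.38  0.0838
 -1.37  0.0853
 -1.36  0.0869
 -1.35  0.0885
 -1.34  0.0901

T = 1;  σ√T = 0.2400
d₁ = [ln(160/110) + (0.048 − 0.053 + 0.24²/2)·1] / 0.2400 = [0.3747 + 0.0238] / 0.2400 = 1.6604 ⇒ 1.66
d₂ = d₁ − σ√T = 1.6604 − 0.2400 = 1.4204 ⇒ 1.42
Risk-neutral Pr[S_T < K] = N(−d₂) = N(-1.42) = 0.0778

0.0778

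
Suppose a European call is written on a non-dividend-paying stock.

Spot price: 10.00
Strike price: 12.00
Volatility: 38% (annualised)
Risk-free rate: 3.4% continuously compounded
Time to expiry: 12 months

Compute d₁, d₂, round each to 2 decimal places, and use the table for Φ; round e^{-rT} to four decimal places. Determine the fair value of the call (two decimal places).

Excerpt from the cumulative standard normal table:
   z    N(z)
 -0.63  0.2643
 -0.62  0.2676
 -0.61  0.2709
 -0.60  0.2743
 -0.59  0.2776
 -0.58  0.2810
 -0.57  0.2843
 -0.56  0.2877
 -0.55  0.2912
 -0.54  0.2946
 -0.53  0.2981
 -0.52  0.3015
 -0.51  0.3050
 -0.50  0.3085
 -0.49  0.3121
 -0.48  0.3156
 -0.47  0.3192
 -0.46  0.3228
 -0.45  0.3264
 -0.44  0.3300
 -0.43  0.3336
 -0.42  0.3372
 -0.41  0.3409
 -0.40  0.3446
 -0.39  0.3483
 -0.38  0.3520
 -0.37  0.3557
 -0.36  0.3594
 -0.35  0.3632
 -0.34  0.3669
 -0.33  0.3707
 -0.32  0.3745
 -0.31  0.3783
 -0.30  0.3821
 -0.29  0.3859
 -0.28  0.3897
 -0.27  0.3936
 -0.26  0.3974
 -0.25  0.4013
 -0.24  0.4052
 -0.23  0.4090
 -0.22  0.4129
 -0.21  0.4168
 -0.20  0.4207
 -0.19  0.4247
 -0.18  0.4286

T = 1;  σ√T = 0.3800
d₁ = [ln(10/12) + (0.034 + ½·0.38²)·1] / (σ√T) = (-0.1823 + 0.1062) / 0.3800 = -0.2003 which rounds to -0.20
d₂ = -0.2003 − 0.3800 = -0.5803 which rounds to -0.58
e^(−rT) = e^(−0.034·1) = 0.9666
C = 10·N(-0.20) − 12·0.9666·N(-0.58) = 10·0.4207 − 12·0.9666·0.2810 = 4.2070 − 3.2594 = 0.9476

0.95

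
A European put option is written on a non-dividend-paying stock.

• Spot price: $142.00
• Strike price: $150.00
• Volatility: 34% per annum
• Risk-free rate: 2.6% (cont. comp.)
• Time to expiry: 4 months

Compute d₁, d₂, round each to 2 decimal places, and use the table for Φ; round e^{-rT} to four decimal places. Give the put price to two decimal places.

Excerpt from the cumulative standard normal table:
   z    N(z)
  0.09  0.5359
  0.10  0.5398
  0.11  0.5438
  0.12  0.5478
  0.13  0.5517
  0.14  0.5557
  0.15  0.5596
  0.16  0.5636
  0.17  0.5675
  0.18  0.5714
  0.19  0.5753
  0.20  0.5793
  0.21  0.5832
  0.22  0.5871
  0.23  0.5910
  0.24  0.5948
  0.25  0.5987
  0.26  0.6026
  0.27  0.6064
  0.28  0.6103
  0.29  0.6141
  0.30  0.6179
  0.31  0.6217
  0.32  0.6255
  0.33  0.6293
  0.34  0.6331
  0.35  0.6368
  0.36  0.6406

$14.67

T = 0.3333;  σ√T = 0.1963
ln(S/K) + (r + σ²/2)T = ln(142/150) + (0.026 + 0.34²/2)·0.3333 = -0.0548 + 0.0279 = -0.0269
d₁ = -0.0269 / 0.1963 = -0.1369 → -0.14
d₂ = d₁ − σ√T = -0.1369 − 0.1963 = -0.3332 → -0.33
exp(−rT) = exp(−0.026·0.3333) = 0.9914
N(−d₂) = N(0.33) = 0.6293;  N(−d₁) = N(0.14) = 0.5557
P = 150·0.9914·0.6293 − 142·0.5557 = 93.5832 − 78.9094 = 14.6738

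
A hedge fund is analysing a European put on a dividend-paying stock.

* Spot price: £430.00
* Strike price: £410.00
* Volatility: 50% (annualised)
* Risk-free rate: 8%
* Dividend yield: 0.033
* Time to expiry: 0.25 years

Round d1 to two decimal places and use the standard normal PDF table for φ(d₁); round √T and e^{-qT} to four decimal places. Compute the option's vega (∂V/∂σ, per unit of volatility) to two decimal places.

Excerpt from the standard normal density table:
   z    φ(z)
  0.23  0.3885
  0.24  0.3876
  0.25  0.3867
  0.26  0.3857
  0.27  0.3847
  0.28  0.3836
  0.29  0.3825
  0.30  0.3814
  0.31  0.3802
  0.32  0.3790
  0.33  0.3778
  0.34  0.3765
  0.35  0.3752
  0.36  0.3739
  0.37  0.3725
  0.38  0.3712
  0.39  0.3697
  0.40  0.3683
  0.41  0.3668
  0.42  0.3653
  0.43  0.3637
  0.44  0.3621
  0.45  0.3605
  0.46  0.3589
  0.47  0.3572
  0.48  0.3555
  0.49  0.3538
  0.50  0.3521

79.73

σ√T = 0.5·√0.25 = 0.2500
d₁ = [ln(430/410) + (0.08 − 0.033 + 0.5²/2)·0.25] / 0.2500 = [0.0476 + 0.0430] / 0.2500 = 0.3625 ≈ 0.36
√T = √0.25 = 0.5000
φ(d₁) = φ(0.36) = 0.3739
exp(−qT) = exp(−0.033·0.25) = 0.9918
vega = S·exp(−qT)·φ(d₁)·√T = 430·0.9918·0.3739·0.5000 = 79.7293
(Call and put vega coincide under Black-Scholes.)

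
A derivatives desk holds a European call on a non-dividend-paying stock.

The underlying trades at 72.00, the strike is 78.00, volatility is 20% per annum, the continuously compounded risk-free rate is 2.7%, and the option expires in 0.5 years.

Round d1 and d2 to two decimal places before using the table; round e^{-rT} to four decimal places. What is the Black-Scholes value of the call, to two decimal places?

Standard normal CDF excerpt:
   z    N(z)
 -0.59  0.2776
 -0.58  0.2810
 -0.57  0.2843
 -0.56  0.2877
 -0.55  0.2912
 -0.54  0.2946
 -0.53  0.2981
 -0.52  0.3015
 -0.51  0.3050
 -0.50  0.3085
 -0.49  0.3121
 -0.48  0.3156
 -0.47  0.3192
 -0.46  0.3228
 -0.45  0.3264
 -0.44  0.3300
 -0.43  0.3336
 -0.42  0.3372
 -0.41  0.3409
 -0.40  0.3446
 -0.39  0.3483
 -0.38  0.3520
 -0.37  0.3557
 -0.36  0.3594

T = 0.5;  σ√T = 0.1414
d₁ = [ln(72/78) + (0.027 + 0.2²/2)·0.5] / 0.1414 = [-0.0800 + 0.0235] / 0.1414 = -0.3998 → -0.40
d₂ = d₁ − σ√T = -0.3998 − 0.1414 = -0.5412 → -0.54
e^(−rT) = e^(−0.027·0.5) = 0.9866
N(d₁) = N(-0.40) = 0.3446;  N(d₂) = N(-0.54) = 0.2946
C = 72·0.3446 − 78·0.9866·0.2946 = 24.8112 − 22.6709 = 2.1403

2.14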